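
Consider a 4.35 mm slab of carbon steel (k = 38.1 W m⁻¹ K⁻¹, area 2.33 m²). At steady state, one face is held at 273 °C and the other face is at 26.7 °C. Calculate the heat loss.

Q = 5030 kW

Q = kA·ΔT/L = 38.1 × 2.33 × |273 °C − 26.7 °C| / 0.00435 = 5.03×10^6 W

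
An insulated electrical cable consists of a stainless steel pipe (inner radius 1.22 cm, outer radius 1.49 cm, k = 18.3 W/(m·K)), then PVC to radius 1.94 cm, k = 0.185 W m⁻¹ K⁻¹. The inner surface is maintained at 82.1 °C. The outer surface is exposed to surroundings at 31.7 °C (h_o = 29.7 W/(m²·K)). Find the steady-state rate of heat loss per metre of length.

Series thermal resistances, inner to outer:
  R'_stainless steel = ln(0.0149/0.0122)/(2πk) = 0.1999/(2π·18.3) = 0.001739 m·K/W
  R'_PVC = ln(0.0194/0.0149)/(2πk) = 0.2639/(2π·0.185) = 0.2270 m·K/W
  R'_conv,out = 1/(2πr h) = 1/(2π·0.0194·29.7) = 0.2762 m·K/W
ΣR = 0.001739 + 0.2270 + 0.2762 = 0.5049 m·K/W
Q' = ΔT/ΣR = (82.1 °C − 31.7 °C)/0.5049 = 99.8 W/m

Q' = 99.8 W/m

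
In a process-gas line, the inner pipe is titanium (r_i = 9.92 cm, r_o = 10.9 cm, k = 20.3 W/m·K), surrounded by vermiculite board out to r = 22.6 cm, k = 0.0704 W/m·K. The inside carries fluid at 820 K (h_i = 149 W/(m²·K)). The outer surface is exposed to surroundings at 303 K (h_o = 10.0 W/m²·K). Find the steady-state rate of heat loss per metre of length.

Resistance network (inner→outer):
  R'_conv,in = 1/(2πr h) = 1/(2π·0.0992·149) = 0.01077 m·K/W
  R'_titanium = ln(0.109/0.0992)/(2πk) = 0.09421/(2π·20.3) = 7.386×10^-4 m·K/W
  R'_vermiculite board = ln(0.226/0.109)/(2πk) = 0.7292/(2π·0.0704) = 1.648 m·K/W
  R'_conv,out = 1/(2πr h) = 1/(2π·0.226·10.0) = 0.07042 m·K/W
ΣR = 0.01077 + 7.386×10^-4 + 1.648 + 0.07042 = 1.730 m·K/W
Q' = ΔT/ΣR = (820 K − 303 K)/1.730 = 299 W/m

Q' = 299 W/m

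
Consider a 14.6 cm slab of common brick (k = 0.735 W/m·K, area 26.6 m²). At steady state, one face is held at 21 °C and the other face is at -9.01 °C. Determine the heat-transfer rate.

Q = 4.02 kW

Q = kA·ΔT/L = 0.735 × 26.6 × |21 °C − -9.01 °C| / 0.146 = 4020 W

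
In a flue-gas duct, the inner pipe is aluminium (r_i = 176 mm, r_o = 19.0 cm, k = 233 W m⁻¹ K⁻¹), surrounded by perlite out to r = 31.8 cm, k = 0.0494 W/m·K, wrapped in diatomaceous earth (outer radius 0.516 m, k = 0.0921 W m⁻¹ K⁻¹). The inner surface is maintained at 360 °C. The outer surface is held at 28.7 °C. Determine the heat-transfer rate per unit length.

Q' = 133 W/m

Treat each layer as a resistance in series:
  R'_aluminium = ln(0.190/0.176)/(2πk) = 0.07654/(2π·233) = 5.228×10^-5 m·K/W
  R'_perlite = ln(0.318/0.190)/(2πk) = 0.5150/(2π·0.0494) = 1.659 m·K/W
  R'_diatomaceous earth = ln(0.516/0.318)/(2πk) = 0.4841/(2π·0.0921) = 0.8365 m·K/W
ΣR = 5.228×10^-5 + 1.659 + 0.8365 = 2.496 m·K/W
Q' = ΔT/ΣR = (360 °C − 28.7 °C)/2.496 = 133 W/m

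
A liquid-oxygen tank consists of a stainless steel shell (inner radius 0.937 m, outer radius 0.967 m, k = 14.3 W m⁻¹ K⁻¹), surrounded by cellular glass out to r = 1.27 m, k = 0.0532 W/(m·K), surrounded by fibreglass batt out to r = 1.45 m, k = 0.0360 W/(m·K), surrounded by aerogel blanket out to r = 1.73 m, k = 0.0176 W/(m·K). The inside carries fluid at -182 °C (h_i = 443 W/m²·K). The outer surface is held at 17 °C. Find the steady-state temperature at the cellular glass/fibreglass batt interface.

T = -115 °C

Series thermal resistances, inner to outer:
  R_conv,in = 1/(4πr²h) = 1/(4π·0.937²·443) = 2.046×10^-4 K/W
  R_stainless steel = (1/0.937 − 1/0.967)/(4πk) = 0.03311/(4π·14.3) = 1.843×10^-4 K/W
  R_cellular glass = (1/0.967 − 1/1.27)/(4πk) = 0.2467/(4π·0.0532) = 0.3691 K/W
  R_fibreglass batt = (1/1.27 − 1/1.45)/(4πk) = 0.09775/(4π·0.0360) = 0.2161 K/W
  R_aerogel blanket = (1/1.45 − 1/1.73)/(4πk) = 0.1116/(4π·0.0176) = 0.5047 K/W
ΣR = 2.046×10^-4 + 1.843×10^-4 + 0.3691 + 0.2161 + 0.5047 = 1.090 K/W
Q = ΔT/ΣR = (-182 °C − 17 °C)/1.090 = -182.6 W
From the inner boundary to the cellular glass/fibreglass batt interface, ΣR_partial = 0.3695 K/W.
T_interface = T_in − Q·ΣR_partial = -182 °C − (-182.6)(0.3695) = -115 °C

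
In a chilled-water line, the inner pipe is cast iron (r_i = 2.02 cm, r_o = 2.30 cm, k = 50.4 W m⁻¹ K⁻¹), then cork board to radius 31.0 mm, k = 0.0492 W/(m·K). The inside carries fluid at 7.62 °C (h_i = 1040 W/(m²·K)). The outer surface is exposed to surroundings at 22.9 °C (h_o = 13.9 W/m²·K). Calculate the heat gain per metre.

Resistance network (inner→outer):
  R'_conv,in = 1/(2πr h) = 1/(2π·0.0202·1040) = 0.007576 m·K/W
  R'_cast iron = ln(0.0230/0.0202)/(2πk) = 0.1298/(2π·50.4) = 4.099×10^-4 m·K/W
  R'_cork board = ln(0.0310/0.0230)/(2πk) = 0.2985/(2π·0.0492) = 0.9656 m·K/W
  R'_conv,out = 1/(2πr h) = 1/(2π·0.0310·13.9) = 0.3694 m·K/W
ΣR = 0.007576 + 4.099×10^-4 + 0.9656 + 0.3694 = 1.343 m·K/W
Q' = ΔT/ΣR = (7.62 °C − 22.9 °C)/1.343 = -11.4 W/m
(Negative Q' ⇒ heat flows inward; heat gain = 11.4 W/m.)

Q' = 11.4 W/m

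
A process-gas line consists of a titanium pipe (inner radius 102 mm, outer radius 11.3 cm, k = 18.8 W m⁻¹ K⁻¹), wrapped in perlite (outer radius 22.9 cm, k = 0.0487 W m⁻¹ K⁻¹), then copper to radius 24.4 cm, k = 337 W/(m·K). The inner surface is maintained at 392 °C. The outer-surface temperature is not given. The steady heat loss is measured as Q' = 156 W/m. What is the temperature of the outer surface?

Sum the resistances:
  R'_titanium = ln(0.113/0.102)/(2πk) = 0.1024/(2π·18.8) = 8.670×10^-4 m·K/W
  R'_perlite = ln(0.229/0.113)/(2πk) = 0.7063/(2π·0.0487) = 2.308 m·K/W
  R'_copper = ln(0.244/0.229)/(2πk) = 0.06345/(2π·337) = 2.996×10^-5 m·K/W
ΣR = 2.309 m·K/W
ΔT = Q'·ΣR = 156 × 2.309 = 360.2 K
Heat flows outward, so T_out = T_in − ΔT = 392 − 360.2 = 31.8 °C

T_out = 31.8 °C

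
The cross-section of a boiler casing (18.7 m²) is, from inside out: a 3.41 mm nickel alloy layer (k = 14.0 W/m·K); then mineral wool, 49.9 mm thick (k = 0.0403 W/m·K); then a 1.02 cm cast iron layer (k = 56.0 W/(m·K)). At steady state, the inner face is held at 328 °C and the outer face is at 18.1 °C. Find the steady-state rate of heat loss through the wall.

Resistance network (inner→outer):
  R_nickel alloy = L/(kA) = 0.00341/(14.0·18.7) = 1.303×10^-5 K/W
  R_mineral wool = L/(kA) = 0.0499/(0.0403·18.7) = 0.06621 K/W
  R_cast iron = L/(kA) = 0.0102/(56.0·18.7) = 9.740×10^-6 K/W
ΣR = 1.303×10^-5 + 0.06621 + 9.740×10^-6 = 0.06623 K/W
Q = ΔT/ΣR = (328 °C − 18.1 °C)/0.06623 = 4680 W

Q = 4680 W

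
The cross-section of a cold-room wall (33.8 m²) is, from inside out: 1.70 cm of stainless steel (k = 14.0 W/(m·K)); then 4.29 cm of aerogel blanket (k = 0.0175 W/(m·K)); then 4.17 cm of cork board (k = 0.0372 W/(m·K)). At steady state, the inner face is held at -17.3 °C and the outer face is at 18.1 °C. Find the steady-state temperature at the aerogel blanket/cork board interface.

T = 7.00 °C

Series thermal resistances, inner to outer:
  R_stainless steel = L/(kA) = 0.0170/(14.0·33.8) = 3.593×10^-5 K/W
  R_aerogel blanket = L/(kA) = 0.0429/(0.0175·33.8) = 0.07253 K/W
  R_cork board = L/(kA) = 0.0417/(0.0372·33.8) = 0.03316 K/W
ΣR = 3.593×10^-5 + 0.07253 + 0.03316 = 0.1057 K/W
Q = ΔT/ΣR = (-17.3 °C − 18.1 °C)/0.1057 = -334.9 W
From the inner boundary to the aerogel blanket/cork board interface, ΣR_partial = 0.07257 K/W.
T_interface = T_in − Q·ΣR_partial = -17.3 °C − (-334.9)(0.07257) = 7.00 °C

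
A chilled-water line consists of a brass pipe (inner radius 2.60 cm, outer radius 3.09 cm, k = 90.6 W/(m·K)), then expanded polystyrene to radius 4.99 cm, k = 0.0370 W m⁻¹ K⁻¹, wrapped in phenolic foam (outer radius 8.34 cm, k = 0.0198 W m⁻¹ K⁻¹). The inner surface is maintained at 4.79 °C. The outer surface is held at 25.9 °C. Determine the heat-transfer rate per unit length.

Series thermal resistances, inner to outer:
  R'_brass = ln(0.0309/0.0260)/(2πk) = 0.1727/(2π·90.6) = 3.033×10^-4 m·K/W
  R'_expanded polystyrene = ln(0.0499/0.0309)/(2πk) = 0.4793/(2π·0.0370) = 2.062 m·K/W
  R'_phenolic foam = ln(0.0834/0.0499)/(2πk) = 0.5136/(2π·0.0198) = 4.129 m·K/W
ΣR = 3.033×10^-4 + 2.062 + 4.129 = 6.191 m·K/W
Q' = ΔT/ΣR = (4.79 °C − 25.9 °C)/6.191 = -3.41 W/m
(Negative Q' ⇒ heat flows inward; heat gain = 3.41 W/m.)

Q' = 3.41 W/m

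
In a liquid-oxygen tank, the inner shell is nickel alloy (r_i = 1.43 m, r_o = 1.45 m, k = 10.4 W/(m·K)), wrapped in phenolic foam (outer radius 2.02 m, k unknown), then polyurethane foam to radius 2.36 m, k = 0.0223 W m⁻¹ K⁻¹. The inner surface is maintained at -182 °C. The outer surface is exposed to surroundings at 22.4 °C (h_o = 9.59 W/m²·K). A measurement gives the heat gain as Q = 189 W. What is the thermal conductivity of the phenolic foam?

ΣR = ΔT/Q = |-182 − 22.4|/189 = 1.081 K/W
Known resistances:
  R_nickel alloy = (1/1.43 − 1/1.45)/(4πk) = 0.009646/(4π·10.4) = 7.380×10^-5 K/W
  R_polyurethane foam = (1/2.02 − 1/2.36)/(4πk) = 0.07132/(4π·0.0223) = 0.2545 K/W
  R_conv,out = 1/(4πr²h) = 1/(4π·2.36²·9.59) = 0.001490 K/W
R_phenolic foam = ΣR − ΣR_known = 1.081 − 0.2561 = 0.8249 K/W
(1/r₁−1/r₂)/(4πk) = 0.8249 ⇒ k = 0.1946/(4π·0.8249) = 0.0188 W/m·K

k = 0.0188 W/m·K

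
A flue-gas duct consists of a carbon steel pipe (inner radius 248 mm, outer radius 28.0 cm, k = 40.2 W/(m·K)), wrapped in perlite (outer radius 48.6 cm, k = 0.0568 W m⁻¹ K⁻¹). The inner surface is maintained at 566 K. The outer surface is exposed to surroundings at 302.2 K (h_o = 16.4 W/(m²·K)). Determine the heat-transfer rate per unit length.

Treat each layer as a resistance in series:
  R'_carbon steel = ln(0.280/0.248)/(2πk) = 0.1214/(2π·40.2) = 4.805×10^-4 m·K/W
  R'_perlite = ln(0.486/0.280)/(2πk) = 0.5514/(2π·0.0568) = 1.545 m·K/W
  R'_conv,out = 1/(2πr h) = 1/(2π·0.486·16.4) = 0.01997 m·K/W
ΣR = 4.805×10^-4 + 1.545 + 0.01997 = 1.565 m·K/W
Q' = ΔT/ΣR = (566 K − 302.2 K)/1.565 = 169 W/m

Q' = 169 W/m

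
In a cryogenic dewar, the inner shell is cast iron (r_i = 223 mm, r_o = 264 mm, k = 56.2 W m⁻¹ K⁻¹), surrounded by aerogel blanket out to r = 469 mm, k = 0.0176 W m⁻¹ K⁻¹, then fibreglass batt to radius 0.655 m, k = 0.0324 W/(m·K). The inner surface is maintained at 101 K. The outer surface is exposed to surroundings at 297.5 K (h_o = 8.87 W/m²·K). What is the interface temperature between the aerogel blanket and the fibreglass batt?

Resistance network (inner→outer):
  R_cast iron = (1/0.223 − 1/0.264)/(4πk) = 0.6964/(4π·56.2) = 9.861×10^-4 K/W
  R_aerogel blanket = (1/0.264 − 1/0.469)/(4πk) = 1.656/(4π·0.0176) = 7.486 K/W
  R_fibreglass batt = (1/0.469 − 1/0.655)/(4πk) = 0.6055/(4π·0.0324) = 1.487 K/W
  R_conv,out = 1/(4πr²h) = 1/(4π·0.655²·8.87) = 0.02091 K/W
ΣR = 9.861×10^-4 + 7.486 + 1.487 + 0.02091 = 8.995 K/W
Q = ΔT/ΣR = (101 K − 297.5 K)/8.995 = -21.85 W
From the inner boundary to the aerogel blanket/fibreglass batt interface, ΣR_partial = 7.487 K/W.
T_interface = T_in − Q·ΣR_partial = 101 K − (-21.85)(7.487) = 264.6 K

T = 264.6 K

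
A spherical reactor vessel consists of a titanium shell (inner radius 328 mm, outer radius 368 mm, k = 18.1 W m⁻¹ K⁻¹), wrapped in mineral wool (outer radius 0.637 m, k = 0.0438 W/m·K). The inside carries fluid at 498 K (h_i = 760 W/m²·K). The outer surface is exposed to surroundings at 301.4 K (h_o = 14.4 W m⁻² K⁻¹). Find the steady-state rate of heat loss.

Q = 93.6 W

Series thermal resistances, inner to outer:
  R_conv,in = 1/(4πr²h) = 1/(4π·0.328²·760) = 9.733×10^-4 K/W
  R_titanium = (1/0.328 − 1/0.368)/(4πk) = 0.3314/(4π·18.1) = 0.001457 K/W
  R_mineral wool = (1/0.368 − 1/0.637)/(4πk) = 1.148/(4π·0.0438) = 2.085 K/W
  R_conv,out = 1/(4πr²h) = 1/(4π·0.637²·14.4) = 0.01362 K/W
ΣR = 9.733×10^-4 + 0.001457 + 2.085 + 0.01362 = 2.101 K/W
Q = ΔT/ΣR = (498 K − 301.4 K)/2.101 = 93.6 W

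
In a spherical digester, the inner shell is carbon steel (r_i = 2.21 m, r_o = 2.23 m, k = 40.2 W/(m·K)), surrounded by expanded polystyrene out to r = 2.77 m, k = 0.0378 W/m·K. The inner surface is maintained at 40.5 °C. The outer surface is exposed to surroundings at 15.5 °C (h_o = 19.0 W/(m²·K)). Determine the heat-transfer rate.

Q = 135 W

Series thermal resistances, inner to outer:
  R_carbon steel = (1/2.21 − 1/2.23)/(4πk) = 0.004058/(4π·40.2) = 8.033×10^-6 K/W
  R_expanded polystyrene = (1/2.23 − 1/2.77)/(4πk) = 0.08742/(4π·0.0378) = 0.1840 K/W
  R_conv,out = 1/(4πr²h) = 1/(4π·2.77²·19.0) = 5.459×10^-4 K/W
ΣR = 8.033×10^-6 + 0.1840 + 5.459×10^-4 = 0.1846 K/W
Q = ΔT/ΣR = (40.5 °C − 15.5 °C)/0.1846 = 135 W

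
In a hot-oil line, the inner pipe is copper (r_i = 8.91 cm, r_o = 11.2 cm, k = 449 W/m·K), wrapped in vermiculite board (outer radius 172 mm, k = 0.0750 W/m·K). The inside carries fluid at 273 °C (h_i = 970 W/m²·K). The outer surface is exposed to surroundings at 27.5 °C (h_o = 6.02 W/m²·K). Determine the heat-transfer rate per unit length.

Q' = 230 W/m

Series thermal resistances, inner to outer:
  R'_conv,in = 1/(2πr h) = 1/(2π·0.0891·970) = 0.001841 m·K/W
  R'_copper = ln(0.112/0.0891)/(2πk) = 0.2287/(2π·449) = 8.108×10^-5 m·K/W
  R'_vermiculite board = ln(0.172/0.112)/(2πk) = 0.4290/(2π·0.0750) = 0.9104 m·K/W
  R'_conv,out = 1/(2πr h) = 1/(2π·0.172·6.02) = 0.1537 m·K/W
ΣR = 0.001841 + 8.108×10^-5 + 0.9104 + 0.1537 = 1.066 m·K/W
Q' = ΔT/ΣR = (273 °C − 27.5 °C)/1.066 = 230 W/m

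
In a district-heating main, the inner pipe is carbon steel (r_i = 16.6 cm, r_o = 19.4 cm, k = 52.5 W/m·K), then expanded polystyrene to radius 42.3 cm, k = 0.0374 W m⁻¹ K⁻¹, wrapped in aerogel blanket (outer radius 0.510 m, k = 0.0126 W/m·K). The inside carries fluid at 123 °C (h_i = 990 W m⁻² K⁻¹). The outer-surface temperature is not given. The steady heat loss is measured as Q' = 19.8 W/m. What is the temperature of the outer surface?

Sum the resistances:
  R'_conv,in = 1/(2πr h) = 1/(2π·0.166·990) = 9.684×10^-4 m·K/W
  R'_carbon steel = ln(0.194/0.166)/(2πk) = 0.1559/(2π·52.5) = 4.725×10^-4 m·K/W
  R'_expanded polystyrene = ln(0.423/0.194)/(2πk) = 0.7795/(2π·0.0374) = 3.317 m·K/W
  R'_aerogel blanket = ln(0.510/0.423)/(2πk) = 0.1870/(2π·0.0126) = 2.363 m·K/W
ΣR = 5.681 m·K/W
ΔT = Q'·ΣR = 19.8 × 5.681 = 112.5 K
Heat flows outward, so T_out = T_in − ΔT = 123 − 112.5 = 10.5 °C

T_out = 10.5 °C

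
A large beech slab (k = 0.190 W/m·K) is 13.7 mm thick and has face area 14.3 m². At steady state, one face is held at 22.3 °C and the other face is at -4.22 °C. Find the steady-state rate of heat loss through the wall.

Q = 5.26 kW

Q = kA·ΔT/L = 0.190 × 14.3 × |22.3 °C − -4.22 °C| / 0.0137 = 5260 W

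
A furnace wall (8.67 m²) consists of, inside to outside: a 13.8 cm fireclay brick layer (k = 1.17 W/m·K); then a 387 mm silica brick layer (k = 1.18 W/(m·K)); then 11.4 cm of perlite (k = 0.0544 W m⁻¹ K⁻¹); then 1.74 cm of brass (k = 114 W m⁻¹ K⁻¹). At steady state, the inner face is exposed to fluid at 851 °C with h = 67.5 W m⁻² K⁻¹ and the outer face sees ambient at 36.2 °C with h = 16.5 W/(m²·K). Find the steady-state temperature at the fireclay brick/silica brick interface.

T = 810 °C

Resistance network (inner→outer):
  R_conv,in = 1/(hA) = 1/(67.5·8.67) = 0.001709 K/W
  R_fireclay brick = L/(kA) = 0.138/(1.17·8.67) = 0.01360 K/W
  R_silica brick = L/(kA) = 0.387/(1.18·8.67) = 0.03783 K/W
  R_perlite = L/(kA) = 0.114/(0.0544·8.67) = 0.2417 K/W
  R_brass = L/(kA) = 0.0174/(114·8.67) = 1.760×10^-5 K/W
  R_conv,out = 1/(hA) = 1/(16.5·8.67) = 0.006990 K/W
ΣR = 0.001709 + 0.01360 + 0.03783 + 0.2417 + 1.760×10^-5 + 0.006990 = 0.3018 K/W
Q = ΔT/ΣR = (851 °C − 36.2 °C)/0.3018 = 2700 W
From the inner boundary to the fireclay brick/silica brick interface, ΣR_partial = 0.01531 K/W.
T_interface = T_in − Q·ΣR_partial = 851 °C − (2700)(0.01531) = 810 °C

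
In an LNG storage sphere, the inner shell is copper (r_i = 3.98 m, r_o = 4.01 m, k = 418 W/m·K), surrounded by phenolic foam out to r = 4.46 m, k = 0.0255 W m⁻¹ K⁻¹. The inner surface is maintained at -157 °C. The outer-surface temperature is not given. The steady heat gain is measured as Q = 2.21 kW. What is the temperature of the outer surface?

T_out = 16.5 °C

Sum the resistances:
  R_copper = (1/3.98 − 1/4.01)/(4πk) = 0.001880/(4π·418) = 3.579×10^-7 K/W
  R_phenolic foam = (1/4.01 − 1/4.46)/(4πk) = 0.02516/(4π·0.0255) = 0.07852 K/W
ΣR = 0.07852 K/W
ΔT = Q·ΣR = 2210 × 0.07852 = 173.5 K
Heat flows inward, so T_out = T_in + ΔT = -157 + 173.5 = 16.5 °C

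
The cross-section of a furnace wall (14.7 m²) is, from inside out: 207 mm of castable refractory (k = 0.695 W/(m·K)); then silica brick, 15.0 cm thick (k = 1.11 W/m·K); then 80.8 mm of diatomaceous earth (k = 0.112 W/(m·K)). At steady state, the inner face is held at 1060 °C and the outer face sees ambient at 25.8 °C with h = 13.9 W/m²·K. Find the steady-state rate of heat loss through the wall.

Q = 12.4 kW

Treat each layer as a resistance in series:
  R_castable refractory = L/(kA) = 0.207/(0.695·14.7) = 0.02026 K/W
  R_silica brick = L/(kA) = 0.150/(1.11·14.7) = 0.009193 K/W
  R_diatomaceous earth = L/(kA) = 0.0808/(0.112·14.7) = 0.04908 K/W
  R_conv,out = 1/(hA) = 1/(13.9·14.7) = 0.004894 K/W
ΣR = 0.02026 + 0.009193 + 0.04908 + 0.004894 = 0.08343 K/W
Q = ΔT/ΣR = (1060 °C − 25.8 °C)/0.08343 = 12400 W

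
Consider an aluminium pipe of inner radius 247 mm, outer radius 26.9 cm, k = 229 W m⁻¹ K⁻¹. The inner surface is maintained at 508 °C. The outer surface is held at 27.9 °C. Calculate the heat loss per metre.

Q' = 8100 kW/m

Q' = 2πk·ΔT/ln(r₂/r₁) = 2π × 229 × 480.1 / ln(0.269/0.247) = 8.10×10^6 W/m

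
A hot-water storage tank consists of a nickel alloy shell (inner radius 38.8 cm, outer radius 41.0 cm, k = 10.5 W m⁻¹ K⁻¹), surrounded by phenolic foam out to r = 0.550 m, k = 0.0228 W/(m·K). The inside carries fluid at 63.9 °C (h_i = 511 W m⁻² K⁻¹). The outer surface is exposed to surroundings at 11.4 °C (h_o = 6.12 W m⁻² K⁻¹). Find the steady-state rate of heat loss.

Treat each layer as a resistance in series:
  R_conv,in = 1/(4πr²h) = 1/(4π·0.388²·511) = 0.001034 K/W
  R_nickel alloy = (1/0.388 − 1/0.410)/(4πk) = 0.1383/(4π·10.5) = 0.001048 K/W
  R_phenolic foam = (1/0.410 − 1/0.550)/(4πk) = 0.6208/(4π·0.0228) = 2.167 K/W
  R_conv,out = 1/(4πr²h) = 1/(4π·0.550²·6.12) = 0.04298 K/W
ΣR = 0.001034 + 0.001048 + 2.167 + 0.04298 = 2.212 K/W
Q = ΔT/ΣR = (63.9 °C − 11.4 °C)/2.212 = 23.7 W

Q = 23.7 W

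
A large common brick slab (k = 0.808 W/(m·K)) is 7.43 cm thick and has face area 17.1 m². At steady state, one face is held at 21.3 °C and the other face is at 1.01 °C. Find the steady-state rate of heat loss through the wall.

Q = kA·ΔT/L = 0.808 × 17.1 × |21.3 °C − 1.01 °C| / 0.0743 = 3770 W

Q = 3.77 kW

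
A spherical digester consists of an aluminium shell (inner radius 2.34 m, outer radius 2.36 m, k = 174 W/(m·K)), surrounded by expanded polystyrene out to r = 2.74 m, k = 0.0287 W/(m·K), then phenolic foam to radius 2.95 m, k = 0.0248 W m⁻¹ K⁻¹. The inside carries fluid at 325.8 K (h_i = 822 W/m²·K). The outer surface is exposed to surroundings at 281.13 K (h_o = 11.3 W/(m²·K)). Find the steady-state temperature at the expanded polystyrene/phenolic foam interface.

T = 296.3 K

Treat each layer as a resistance in series:
  R_conv,in = 1/(4πr²h) = 1/(4π·2.34²·822) = 1.768×10^-5 K/W
  R_aluminium = (1/2.34 − 1/2.36)/(4πk) = 0.003622/(4π·174) = 1.656×10^-6 K/W
  R_expanded polystyrene = (1/2.36 − 1/2.74)/(4πk) = 0.05877/(4π·0.0287) = 0.1629 K/W
  R_phenolic foam = (1/2.74 − 1/2.95)/(4πk) = 0.02598/(4π·0.0248) = 0.08337 K/W
  R_conv,out = 1/(4πr²h) = 1/(4π·2.95²·11.3) = 8.092×10^-4 K/W
ΣR = 1.768×10^-5 + 1.656×10^-6 + 0.1629 + 0.08337 + 8.092×10^-4 = 0.2471 K/W
Q = ΔT/ΣR = (325.8 K − 281.13 K)/0.2471 = 180.8 W
From the inner boundary to the expanded polystyrene/phenolic foam interface, ΣR_partial = 0.1629 K/W.
T_interface = T_in − Q·ΣR_partial = 325.8 K − (180.8)(0.1629) = 296.3 K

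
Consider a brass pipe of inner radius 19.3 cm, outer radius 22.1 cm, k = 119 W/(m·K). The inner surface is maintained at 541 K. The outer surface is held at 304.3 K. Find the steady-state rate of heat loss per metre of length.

Q' = 1310 kW/m

Q' = 2πk·ΔT/ln(r₂/r₁) = 2π × 119 × 236.7 / ln(0.221/0.193) = 1.31×10^6 W/m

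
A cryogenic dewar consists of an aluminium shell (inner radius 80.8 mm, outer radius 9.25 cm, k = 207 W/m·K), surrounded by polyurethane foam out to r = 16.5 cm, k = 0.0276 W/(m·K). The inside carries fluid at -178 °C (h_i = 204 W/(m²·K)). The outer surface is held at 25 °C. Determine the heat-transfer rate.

Series thermal resistances, inner to outer:
  R_conv,in = 1/(4πr²h) = 1/(4π·0.0808²·204) = 0.05975 K/W
  R_aluminium = (1/0.0808 − 1/0.0925)/(4πk) = 1.565/(4π·207) = 6.018×10^-4 K/W
  R_polyurethane foam = (1/0.0925 − 1/0.165)/(4πk) = 4.750/(4π·0.0276) = 13.70 K/W
ΣR = 0.05975 + 6.018×10^-4 + 13.70 = 13.76 K/W
Q = ΔT/ΣR = (-178 °C − 25 °C)/13.76 = -14.8 W
(Negative Q ⇒ heat flows inward; heat gain = 14.8 W.)

Q = 14.8 W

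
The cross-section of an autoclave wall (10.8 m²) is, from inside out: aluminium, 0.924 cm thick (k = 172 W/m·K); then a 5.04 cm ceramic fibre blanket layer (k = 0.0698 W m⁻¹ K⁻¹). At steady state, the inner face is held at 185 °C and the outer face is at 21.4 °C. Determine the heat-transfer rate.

Q = 2450 W

Resistance network (inner→outer):
  R_aluminium = L/(kA) = 0.00924/(172·10.8) = 4.974×10^-6 K/W
  R_ceramic fibre blanket = L/(kA) = 0.0504/(0.0698·10.8) = 0.06686 K/W
ΣR = 4.974×10^-6 + 0.06686 = 0.06686 K/W
Q = ΔT/ΣR = (185 °C − 21.4 °C)/0.06686 = 2450 W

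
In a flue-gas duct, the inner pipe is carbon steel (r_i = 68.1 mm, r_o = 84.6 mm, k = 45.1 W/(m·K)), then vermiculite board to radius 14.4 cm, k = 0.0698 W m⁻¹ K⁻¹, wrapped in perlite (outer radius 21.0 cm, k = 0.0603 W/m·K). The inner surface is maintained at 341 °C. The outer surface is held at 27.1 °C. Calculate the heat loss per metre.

Treat each layer as a resistance in series:
  R'_carbon steel = ln(0.0846/0.0681)/(2πk) = 0.2170/(2π·45.1) = 7.656×10^-4 m·K/W
  R'_vermiculite board = ln(0.144/0.0846)/(2πk) = 0.5319/(2π·0.0698) = 1.213 m·K/W
  R'_perlite = ln(0.210/0.144)/(2πk) = 0.3773/(2π·0.0603) = 0.9958 m·K/W
ΣR = 7.656×10^-4 + 1.213 + 0.9958 = 2.210 m·K/W
Q' = ΔT/ΣR = (341 °C − 27.1 °C)/2.210 = 142 W/m

Q' = 142 W/m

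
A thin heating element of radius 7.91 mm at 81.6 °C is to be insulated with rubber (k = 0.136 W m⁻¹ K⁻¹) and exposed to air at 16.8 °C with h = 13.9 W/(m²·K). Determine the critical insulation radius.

r_cr = 0.978 cm

For a cylinder, r_cr = k_ins/h = 0.136/13.9 = 0.00978 m = 0.978 cm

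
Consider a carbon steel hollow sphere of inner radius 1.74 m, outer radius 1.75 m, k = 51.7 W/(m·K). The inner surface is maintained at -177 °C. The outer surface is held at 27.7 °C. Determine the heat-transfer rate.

Q = 4πk·ΔT/(1/r₁ − 1/r₂) = 4π × 51.7 × 204.7 / (1/1.74 − 1/1.75) = 4.05×10^7 W

Q = 40500 kW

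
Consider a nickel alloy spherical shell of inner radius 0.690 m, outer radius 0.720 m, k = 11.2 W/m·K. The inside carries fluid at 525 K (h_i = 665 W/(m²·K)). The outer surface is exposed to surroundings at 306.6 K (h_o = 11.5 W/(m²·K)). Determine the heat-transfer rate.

Q = 15.6 kW

Treat each layer as a resistance in series:
  R_conv,in = 1/(4πr²h) = 1/(4π·0.690²·665) = 2.513×10^-4 K/W
  R_nickel alloy = (1/0.690 − 1/0.720)/(4πk) = 0.06039/(4π·11.2) = 4.291×10^-4 K/W
  R_conv,out = 1/(4πr²h) = 1/(4π·0.720²·11.5) = 0.01335 K/W
ΣR = 2.513×10^-4 + 4.291×10^-4 + 0.01335 = 0.01403 K/W
Q = ΔT/ΣR = (525 K − 306.6 K)/0.01403 = 15600 W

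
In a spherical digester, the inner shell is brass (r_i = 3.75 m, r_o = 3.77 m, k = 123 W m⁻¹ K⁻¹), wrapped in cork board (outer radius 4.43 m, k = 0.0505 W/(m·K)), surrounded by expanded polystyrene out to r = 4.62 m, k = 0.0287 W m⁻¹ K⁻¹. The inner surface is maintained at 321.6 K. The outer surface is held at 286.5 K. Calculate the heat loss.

Q = 399 W

Series thermal resistances, inner to outer:
  R_brass = (1/3.75 − 1/3.77)/(4πk) = 0.001415/(4π·123) = 9.153×10^-7 K/W
  R_cork board = (1/3.77 − 1/4.43)/(4πk) = 0.03952/(4π·0.0505) = 0.06227 K/W
  R_expanded polystyrene = (1/4.43 − 1/4.62)/(4πk) = 0.009283/(4π·0.0287) = 0.02574 K/W
ΣR = 9.153×10^-7 + 0.06227 + 0.02574 = 0.08801 K/W
Q = ΔT/ΣR = (321.6 K − 286.5 K)/0.08801 = 399 W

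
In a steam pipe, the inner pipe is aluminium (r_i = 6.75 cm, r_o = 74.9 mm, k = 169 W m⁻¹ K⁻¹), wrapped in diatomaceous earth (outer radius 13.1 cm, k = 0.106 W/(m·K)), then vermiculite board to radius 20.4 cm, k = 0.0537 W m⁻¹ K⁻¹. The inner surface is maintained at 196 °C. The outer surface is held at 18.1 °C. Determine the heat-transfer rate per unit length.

Series thermal resistances, inner to outer:
  R'_aluminium = ln(0.0749/0.0675)/(2πk) = 0.1040/(2π·169) = 9.797×10^-5 m·K/W
  R'_diatomaceous earth = ln(0.131/0.0749)/(2πk) = 0.5590/(2π·0.106) = 0.8394 m·K/W
  R'_vermiculite board = ln(0.204/0.131)/(2πk) = 0.4429/(2π·0.0537) = 1.313 m·K/W
ΣR = 9.797×10^-5 + 0.8394 + 1.313 = 2.152 m·K/W
Q' = ΔT/ΣR = (196 °C − 18.1 °C)/2.152 = 82.7 W/m

Q' = 82.7 W/m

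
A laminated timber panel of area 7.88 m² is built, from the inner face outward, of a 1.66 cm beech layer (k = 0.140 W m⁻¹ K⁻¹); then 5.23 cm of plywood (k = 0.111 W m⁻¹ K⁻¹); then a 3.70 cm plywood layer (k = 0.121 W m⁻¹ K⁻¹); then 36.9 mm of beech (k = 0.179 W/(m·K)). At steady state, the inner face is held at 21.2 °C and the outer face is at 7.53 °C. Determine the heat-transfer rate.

Series thermal resistances, inner to outer:
  R_beech = L/(kA) = 0.0166/(0.140·7.88) = 0.01505 K/W
  R_plywood = L/(kA) = 0.0523/(0.111·7.88) = 0.05979 K/W
  R_plywood = L/(kA) = 0.0370/(0.121·7.88) = 0.03881 K/W
  R_beech = L/(kA) = 0.0369/(0.179·7.88) = 0.02616 K/W
ΣR = 0.01505 + 0.05979 + 0.03881 + 0.02616 = 0.1398 K/W
Q = ΔT/ΣR = (21.2 °C − 7.53 °C)/0.1398 = 97.8 W

Q = 97.8 W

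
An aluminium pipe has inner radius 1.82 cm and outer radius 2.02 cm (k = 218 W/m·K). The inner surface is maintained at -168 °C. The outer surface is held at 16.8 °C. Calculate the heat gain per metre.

Q' = 2πk·ΔT/ln(r₂/r₁) = 2π × 218 × 184.8 / ln(0.0202/0.0182) = 2.43×10^6 W/m

Q' = 2430 kW/m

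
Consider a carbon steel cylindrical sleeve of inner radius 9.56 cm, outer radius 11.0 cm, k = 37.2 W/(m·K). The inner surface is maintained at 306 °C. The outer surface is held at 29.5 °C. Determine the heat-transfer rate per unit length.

Q' = 2πk·ΔT/ln(r₂/r₁) = 2π × 37.2 × 276.5 / ln(0.110/0.0956) = 4.61×10^5 W/m

Q' = 461 kW/m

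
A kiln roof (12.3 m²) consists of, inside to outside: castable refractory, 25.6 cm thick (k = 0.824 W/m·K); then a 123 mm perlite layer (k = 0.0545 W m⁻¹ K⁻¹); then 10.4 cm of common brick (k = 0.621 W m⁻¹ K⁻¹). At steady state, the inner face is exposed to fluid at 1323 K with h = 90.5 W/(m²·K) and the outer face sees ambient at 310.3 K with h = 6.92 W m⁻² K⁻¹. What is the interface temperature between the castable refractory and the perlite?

Treat each layer as a resistance in series:
  R_conv,in = 1/(hA) = 1/(90.5·12.3) = 8.984×10^-4 K/W
  R_castable refractory = L/(kA) = 0.256/(0.824·12.3) = 0.02526 K/W
  R_perlite = L/(kA) = 0.123/(0.0545·12.3) = 0.1835 K/W
  R_common brick = L/(kA) = 0.104/(0.621·12.3) = 0.01362 K/W
  R_conv,out = 1/(hA) = 1/(6.92·12.3) = 0.01175 K/W
ΣR = 8.984×10^-4 + 0.02526 + 0.1835 + 0.01362 + 0.01175 = 0.2350 K/W
Q = ΔT/ΣR = (1323 K − 310.3 K)/0.2350 = 4309 W
From the inner boundary to the castable refractory/perlite interface, ΣR_partial = 0.02616 K/W.
T_interface = T_in − Q·ΣR_partial = 1323 K − (4309)(0.02616) = 1210 K

T = 1210 K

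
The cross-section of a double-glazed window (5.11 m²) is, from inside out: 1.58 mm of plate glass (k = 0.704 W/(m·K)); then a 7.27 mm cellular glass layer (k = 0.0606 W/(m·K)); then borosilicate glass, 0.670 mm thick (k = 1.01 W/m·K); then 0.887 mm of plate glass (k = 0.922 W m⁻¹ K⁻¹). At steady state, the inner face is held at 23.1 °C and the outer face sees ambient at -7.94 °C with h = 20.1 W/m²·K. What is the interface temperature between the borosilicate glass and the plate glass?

T = 1.13 °C

Treat each layer as a resistance in series:
  R_plate glass = L/(kA) = 0.00158/(0.704·5.11) = 4.392×10^-4 K/W
  R_cellular glass = L/(kA) = 0.00727/(0.0606·5.11) = 0.02348 K/W
  R_borosilicate glass = L/(kA) = 6.70×10^-4/(1.01·5.11) = 1.298×10^-4 K/W
  R_plate glass = L/(kA) = 8.87×10^-4/(0.922·5.11) = 1.883×10^-4 K/W
  R_conv,out = 1/(hA) = 1/(20.1·5.11) = 0.009736 K/W
ΣR = 4.392×10^-4 + 0.02348 + 1.298×10^-4 + 1.883×10^-4 + 0.009736 = 0.03397 K/W
Q = ΔT/ΣR = (23.1 °C − -7.94 °C)/0.03397 = 913.7 W
From the inner boundary to the borosilicate glass/plate glass interface, ΣR_partial = 0.02405 K/W.
T_interface = T_in − Q·ΣR_partial = 23.1 °C − (913.7)(0.02405) = 1.13 °C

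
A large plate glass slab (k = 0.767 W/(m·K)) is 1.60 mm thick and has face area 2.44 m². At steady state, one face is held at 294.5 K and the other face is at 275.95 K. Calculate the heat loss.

Q = 21700 W

Q = kA·ΔT/L = 0.767 × 2.44 × |294.5 K − 275.95 K| / 0.00160 = 21700 W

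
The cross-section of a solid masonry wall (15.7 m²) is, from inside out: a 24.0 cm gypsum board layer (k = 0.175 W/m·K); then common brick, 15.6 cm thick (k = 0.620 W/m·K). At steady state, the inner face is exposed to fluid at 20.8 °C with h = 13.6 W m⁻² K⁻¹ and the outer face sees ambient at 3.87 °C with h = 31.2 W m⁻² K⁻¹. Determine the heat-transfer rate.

Q = 154 W

Resistance network (inner→outer):
  R_conv,in = 1/(hA) = 1/(13.6·15.7) = 0.004683 K/W
  R_gypsum board = L/(kA) = 0.240/(0.175·15.7) = 0.08735 K/W
  R_common brick = L/(kA) = 0.156/(0.620·15.7) = 0.01603 K/W
  R_conv,out = 1/(hA) = 1/(31.2·15.7) = 0.002041 K/W
ΣR = 0.004683 + 0.08735 + 0.01603 + 0.002041 = 0.1101 K/W
Q = ΔT/ΣR = (20.8 °C − 3.87 °C)/0.1101 = 154 W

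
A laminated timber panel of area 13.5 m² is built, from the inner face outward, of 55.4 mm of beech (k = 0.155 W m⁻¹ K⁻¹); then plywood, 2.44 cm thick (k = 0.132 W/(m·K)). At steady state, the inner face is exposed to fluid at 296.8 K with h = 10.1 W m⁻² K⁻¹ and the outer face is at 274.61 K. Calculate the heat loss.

Q = 467 W

Treat each layer as a resistance in series:
  R_conv,in = 1/(hA) = 1/(10.1·13.5) = 0.007334 K/W
  R_beech = L/(kA) = 0.0554/(0.155·13.5) = 0.02648 K/W
  R_plywood = L/(kA) = 0.0244/(0.132·13.5) = 0.01369 K/W
ΣR = 0.007334 + 0.02648 + 0.01369 = 0.04750 K/W
Q = ΔT/ΣR = (296.8 K − 274.61 K)/0.04750 = 467 W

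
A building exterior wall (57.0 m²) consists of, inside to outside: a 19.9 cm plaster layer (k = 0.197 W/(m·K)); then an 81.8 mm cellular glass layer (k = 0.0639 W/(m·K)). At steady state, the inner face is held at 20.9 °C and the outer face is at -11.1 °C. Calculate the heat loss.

Series thermal resistances, inner to outer:
  R_plaster = L/(kA) = 0.199/(0.197·57.0) = 0.01772 K/W
  R_cellular glass = L/(kA) = 0.0818/(0.0639·57.0) = 0.02246 K/W
ΣR = 0.01772 + 0.02246 = 0.04018 K/W
Q = ΔT/ΣR = (20.9 °C − -11.1 °C)/0.04018 = 796 W

Q = 796 W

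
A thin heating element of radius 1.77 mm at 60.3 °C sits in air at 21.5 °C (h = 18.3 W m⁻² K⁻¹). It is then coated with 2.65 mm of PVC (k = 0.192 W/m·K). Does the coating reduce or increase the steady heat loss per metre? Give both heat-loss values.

increases: 7.90 → 14.2 W/m

Critical radius for a cylinder: r_cr = k/h = 0.0105 m = 1.05 cm.
Outer radius after coating: r₂ = 0.00177 + 0.00265 = 0.00442 m.
Since r₁ < r_cr and r₂ ≤ r_cr, the coating moves toward the maximum at r_cr — heat loss rises.
Bare: R = 1/(2πr₁h) = 4.914 m·K/W; Q = 38.8/4.914 = 7.90 W/m.
Coated: R = R_cond + R_conv = 2.726 m·K/W; Q = 38.8/2.726 = 14.2 W/m.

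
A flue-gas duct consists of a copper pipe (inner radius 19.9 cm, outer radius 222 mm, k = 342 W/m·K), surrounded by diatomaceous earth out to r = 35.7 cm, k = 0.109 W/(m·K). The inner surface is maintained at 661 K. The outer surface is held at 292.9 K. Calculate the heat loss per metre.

Resistance network (inner→outer):
  R'_copper = ln(0.222/0.199)/(2πk) = 0.1094/(2π·342) = 5.090×10^-5 m·K/W
  R'_diatomaceous earth = ln(0.357/0.222)/(2πk) = 0.4751/(2π·0.109) = 0.6937 m·K/W
ΣR = 5.090×10^-5 + 0.6937 = 0.6938 m·K/W
Q' = ΔT/ΣR = (661 K − 292.9 K)/0.6938 = 531 W/m

Q' = 531 W/m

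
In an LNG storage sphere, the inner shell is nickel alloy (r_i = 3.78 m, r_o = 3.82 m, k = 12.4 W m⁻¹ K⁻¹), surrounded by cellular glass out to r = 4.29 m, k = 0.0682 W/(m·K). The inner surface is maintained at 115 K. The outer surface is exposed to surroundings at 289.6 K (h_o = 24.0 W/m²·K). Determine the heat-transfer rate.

Q = 5190 W

Resistance network (inner→outer):
  R_nickel alloy = (1/3.78 − 1/3.82)/(4πk) = 0.002770/(4π·12.4) = 1.778×10^-5 K/W
  R_cellular glass = (1/3.82 − 1/4.29)/(4πk) = 0.02868/(4π·0.0682) = 0.03346 K/W
  R_conv,out = 1/(4πr²h) = 1/(4π·4.29²·24.0) = 1.802×10^-4 K/W
ΣR = 1.778×10^-5 + 0.03346 + 1.802×10^-4 = 0.03366 K/W
Q = ΔT/ΣR = (115 K − 289.6 K)/0.03366 = -5190 W
(Negative Q ⇒ heat flows inward; heat gain = 5190 W.)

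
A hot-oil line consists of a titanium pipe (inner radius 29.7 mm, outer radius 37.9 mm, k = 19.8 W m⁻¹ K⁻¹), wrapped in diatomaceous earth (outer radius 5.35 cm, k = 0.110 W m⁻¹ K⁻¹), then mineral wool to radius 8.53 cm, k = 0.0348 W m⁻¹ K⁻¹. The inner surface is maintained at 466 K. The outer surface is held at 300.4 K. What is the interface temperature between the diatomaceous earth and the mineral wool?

Series thermal resistances, inner to outer:
  R'_titanium = ln(0.0379/0.0297)/(2πk) = 0.2438/(2π·19.8) = 0.001960 m·K/W
  R'_diatomaceous earth = ln(0.0535/0.0379)/(2πk) = 0.3447/(2π·0.110) = 0.4988 m·K/W
  R'_mineral wool = ln(0.0853/0.0535)/(2πk) = 0.4665/(2π·0.0348) = 2.133 m·K/W
ΣR = 0.001960 + 0.4988 + 2.133 = 2.634 m·K/W
Q' = ΔT/ΣR = (466 K − 300.4 K)/2.634 = 62.87 W/m
From the inner boundary to the diatomaceous earth/mineral wool interface, ΣR_partial = 0.5008 m·K/W.
T_interface = T_in − Q'·ΣR_partial = 466 K − (62.87)(0.5008) = 435 K

T = 435 K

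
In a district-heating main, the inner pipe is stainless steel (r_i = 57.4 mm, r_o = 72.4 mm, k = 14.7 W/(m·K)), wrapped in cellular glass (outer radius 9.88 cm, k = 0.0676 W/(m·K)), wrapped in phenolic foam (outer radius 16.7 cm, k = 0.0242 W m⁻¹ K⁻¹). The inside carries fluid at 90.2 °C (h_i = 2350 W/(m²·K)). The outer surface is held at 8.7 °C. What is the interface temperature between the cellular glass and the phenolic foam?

Treat each layer as a resistance in series:
  R'_conv,in = 1/(2πr h) = 1/(2π·0.0574·2350) = 0.001180 m·K/W
  R'_stainless steel = ln(0.0724/0.0574)/(2πk) = 0.2322/(2π·14.7) = 0.002514 m·K/W
  R'_cellular glass = ln(0.0988/0.0724)/(2πk) = 0.3109/(2π·0.0676) = 0.7320 m·K/W
  R'_phenolic foam = ln(0.167/0.0988)/(2πk) = 0.5249/(2π·0.0242) = 3.452 m·K/W
ΣR = 0.001180 + 0.002514 + 0.7320 + 3.452 = 4.188 m·K/W
Q' = ΔT/ΣR = (90.2 °C − 8.7 °C)/4.188 = 19.46 W/m
From the inner boundary to the cellular glass/phenolic foam interface, ΣR_partial = 0.7357 m·K/W.
T_interface = T_in − Q'·ΣR_partial = 90.2 °C − (19.46)(0.7357) = 75.9 °C

T = 75.9 °C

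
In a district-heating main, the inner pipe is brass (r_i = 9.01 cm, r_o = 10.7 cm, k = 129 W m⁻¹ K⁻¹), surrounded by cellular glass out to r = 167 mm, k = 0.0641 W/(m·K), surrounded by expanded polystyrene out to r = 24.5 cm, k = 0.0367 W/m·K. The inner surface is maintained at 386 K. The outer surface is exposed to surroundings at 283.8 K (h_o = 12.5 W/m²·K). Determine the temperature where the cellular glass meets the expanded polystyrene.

Treat each layer as a resistance in series:
  R'_brass = ln(0.107/0.0901)/(2πk) = 0.1719/(2π·129) = 2.121×10^-4 m·K/W
  R'_cellular glass = ln(0.167/0.107)/(2πk) = 0.4452/(2π·0.0641) = 1.105 m·K/W
  R'_expanded polystyrene = ln(0.245/0.167)/(2πk) = 0.3833/(2π·0.0367) = 1.662 m·K/W
  R'_conv,out = 1/(2πr h) = 1/(2π·0.245·12.5) = 0.05197 m·K/W
ΣR = 2.121×10^-4 + 1.105 + 1.662 + 0.05197 = 2.819 m·K/W
Q' = ΔT/ΣR = (386 K − 283.8 K)/2.819 = 36.25 W/m
From the inner boundary to the cellular glass/expanded polystyrene interface, ΣR_partial = 1.105 m·K/W.
T_interface = T_in − Q'·ΣR_partial = 386 K − (36.25)(1.105) = 345.9 K

T = 345.9 K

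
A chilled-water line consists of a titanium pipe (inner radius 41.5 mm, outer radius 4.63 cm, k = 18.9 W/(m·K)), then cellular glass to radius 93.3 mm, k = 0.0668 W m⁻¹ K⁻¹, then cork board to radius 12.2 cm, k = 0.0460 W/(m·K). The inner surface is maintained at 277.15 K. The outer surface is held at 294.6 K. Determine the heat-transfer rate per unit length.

Q' = 6.72 W/m

Treat each layer as a resistance in series:
  R'_titanium = ln(0.0463/0.0415)/(2πk) = 0.1094/(2π·18.9) = 9.217×10^-4 m·K/W
  R'_cellular glass = ln(0.0933/0.0463)/(2πk) = 0.7007/(2π·0.0668) = 1.669 m·K/W
  R'_cork board = ln(0.122/0.0933)/(2πk) = 0.2682/(2π·0.0460) = 0.9279 m·K/W
ΣR = 9.217×10^-4 + 1.669 + 0.9279 = 2.598 m·K/W
Q' = ΔT/ΣR = (277.15 K − 294.6 K)/2.598 = -6.72 W/m
(Negative Q' ⇒ heat flows inward; heat gain = 6.72 W/m.)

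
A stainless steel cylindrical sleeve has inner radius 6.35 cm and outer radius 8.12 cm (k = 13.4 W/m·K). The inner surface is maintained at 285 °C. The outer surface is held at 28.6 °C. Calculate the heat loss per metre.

Q' = 2πk·ΔT/ln(r₂/r₁) = 2π × 13.4 × 256.4 / ln(0.0812/0.0635) = 87800 W/m

Q' = 87.8 kW/m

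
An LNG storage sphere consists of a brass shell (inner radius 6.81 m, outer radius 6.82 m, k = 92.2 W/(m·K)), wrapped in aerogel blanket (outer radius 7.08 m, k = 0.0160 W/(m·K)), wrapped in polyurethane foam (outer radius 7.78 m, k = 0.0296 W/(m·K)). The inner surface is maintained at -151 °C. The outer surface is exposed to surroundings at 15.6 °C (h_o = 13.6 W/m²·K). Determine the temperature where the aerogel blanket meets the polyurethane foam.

T = -77.9 °C

Treat each layer as a resistance in series:
  R_brass = (1/6.81 − 1/6.82)/(4πk) = 2.153×10^-4/(4π·92.2) = 1.858×10^-7 K/W
  R_aerogel blanket = (1/6.82 − 1/7.08)/(4πk) = 0.005385/(4π·0.0160) = 0.02678 K/W
  R_polyurethane foam = (1/7.08 − 1/7.78)/(4πk) = 0.01271/(4π·0.0296) = 0.03417 K/W
  R_conv,out = 1/(4πr²h) = 1/(4π·7.78²·13.6) = 9.667×10^-5 K/W
ΣR = 1.858×10^-7 + 0.02678 + 0.03417 + 9.667×10^-5 = 0.06105 K/W
Q = ΔT/ΣR = (-151 °C − 15.6 °C)/0.06105 = -2729 W
From the inner boundary to the aerogel blanket/polyurethane foam interface, ΣR_partial = 0.02678 K/W.
T_interface = T_in − Q·ΣR_partial = -151 °C − (-2729)(0.02678) = -77.9 °C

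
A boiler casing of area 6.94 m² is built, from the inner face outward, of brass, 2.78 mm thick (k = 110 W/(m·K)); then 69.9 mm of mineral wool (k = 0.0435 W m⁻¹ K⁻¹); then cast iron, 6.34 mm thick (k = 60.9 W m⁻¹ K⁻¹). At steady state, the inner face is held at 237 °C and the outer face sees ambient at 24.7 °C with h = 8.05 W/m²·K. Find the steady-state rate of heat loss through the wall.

Q = 851 W

Series thermal resistances, inner to outer:
  R_brass = L/(kA) = 0.00278/(110·6.94) = 3.642×10^-6 K/W
  R_mineral wool = L/(kA) = 0.0699/(0.0435·6.94) = 0.2315 K/W
  R_cast iron = L/(kA) = 0.00634/(60.9·6.94) = 1.500×10^-5 K/W
  R_conv,out = 1/(hA) = 1/(8.05·6.94) = 0.01790 K/W
ΣR = 3.642×10^-6 + 0.2315 + 1.500×10^-5 + 0.01790 = 0.2494 K/W
Q = ΔT/ΣR = (237 °C − 24.7 °C)/0.2494 = 851 W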